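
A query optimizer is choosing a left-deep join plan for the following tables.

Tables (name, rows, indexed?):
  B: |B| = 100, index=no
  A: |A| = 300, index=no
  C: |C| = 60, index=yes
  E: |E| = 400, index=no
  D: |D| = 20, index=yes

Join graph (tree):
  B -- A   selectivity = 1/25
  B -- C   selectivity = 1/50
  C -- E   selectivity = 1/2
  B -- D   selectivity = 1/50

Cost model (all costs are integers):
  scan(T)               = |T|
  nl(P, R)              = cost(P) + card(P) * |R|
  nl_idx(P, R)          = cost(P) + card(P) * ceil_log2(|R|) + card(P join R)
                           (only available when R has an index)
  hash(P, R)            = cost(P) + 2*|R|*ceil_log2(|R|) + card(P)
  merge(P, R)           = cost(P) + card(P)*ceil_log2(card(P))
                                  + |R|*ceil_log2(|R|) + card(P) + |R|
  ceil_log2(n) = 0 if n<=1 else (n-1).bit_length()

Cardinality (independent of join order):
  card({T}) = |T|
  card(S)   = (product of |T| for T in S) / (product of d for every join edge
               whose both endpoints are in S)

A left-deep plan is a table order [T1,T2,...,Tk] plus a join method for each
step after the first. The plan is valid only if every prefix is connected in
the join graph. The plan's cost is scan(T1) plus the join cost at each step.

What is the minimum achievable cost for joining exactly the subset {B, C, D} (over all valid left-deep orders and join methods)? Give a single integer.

Selinger DP over subsets of {B,C,D}:
  {B}: scan cost=100, card=100
  {C}: scan cost=60, card=60
  {D}: scan cost=20, card=20
  {BC}: card=120; try (C,nl_idx)→820, (C,hash)→920, (B,merge)→1280, (C,merge)→1320, (B,hash)→1520, (B,nl)→6060 …(+1); best=820 via (C,nl_idx)
  {BD}: card=40; try (D,hash)→400, (D,nl_idx)→640, (B,merge)→940, (D,merge)→1020, (B,hash)→1440, (B,nl)→2020 …(+1); best=400 via (D,hash)
  {BCD}: card=48; try (C,nl_idx)→688, (C,merge)→1100, (D,hash)→1140, (C,hash)→1160, (D,nl_idx)→1468, (D,merge)→1900 …(+2); best=688 via (C,nl_idx)

688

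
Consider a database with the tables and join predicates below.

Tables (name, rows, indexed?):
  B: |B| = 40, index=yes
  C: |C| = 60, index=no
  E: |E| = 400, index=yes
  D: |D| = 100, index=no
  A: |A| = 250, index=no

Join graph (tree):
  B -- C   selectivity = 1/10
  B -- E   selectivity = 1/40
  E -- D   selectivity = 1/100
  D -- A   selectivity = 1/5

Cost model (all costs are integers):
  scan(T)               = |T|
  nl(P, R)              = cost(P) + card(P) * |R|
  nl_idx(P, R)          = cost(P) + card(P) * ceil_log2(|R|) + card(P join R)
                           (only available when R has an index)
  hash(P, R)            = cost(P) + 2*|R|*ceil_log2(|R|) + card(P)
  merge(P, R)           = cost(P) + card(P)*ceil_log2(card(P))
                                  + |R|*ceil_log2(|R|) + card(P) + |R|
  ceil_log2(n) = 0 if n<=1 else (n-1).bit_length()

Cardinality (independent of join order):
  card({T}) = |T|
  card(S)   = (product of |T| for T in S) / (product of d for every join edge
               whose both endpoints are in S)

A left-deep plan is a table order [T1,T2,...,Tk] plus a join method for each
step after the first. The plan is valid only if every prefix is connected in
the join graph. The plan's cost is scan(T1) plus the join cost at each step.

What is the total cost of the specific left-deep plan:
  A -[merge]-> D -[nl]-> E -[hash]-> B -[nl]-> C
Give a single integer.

3223780

step 1: scan A: cost=250, card=250
step 2: join D via merge
    card(P join D) = 250*100/(5) = 5000
    cost = 250 + 250*8 + 100*7 + 250 + 100 = 3300
step 3: join E via nl
    card(P join E) = 5000*400/(100) = 20000
    cost = 3300 + 5000*400 = 2003300
step 4: join B via hash
    card(P join B) = 20000*40/(40) = 20000
    cost = 2003300 + 2*40*6 + 20000 = 2023780
step 5: join C via nl
    card(P join C) = 20000*60/(10) = 120000
    cost = 2023780 + 20000*60 = 3223780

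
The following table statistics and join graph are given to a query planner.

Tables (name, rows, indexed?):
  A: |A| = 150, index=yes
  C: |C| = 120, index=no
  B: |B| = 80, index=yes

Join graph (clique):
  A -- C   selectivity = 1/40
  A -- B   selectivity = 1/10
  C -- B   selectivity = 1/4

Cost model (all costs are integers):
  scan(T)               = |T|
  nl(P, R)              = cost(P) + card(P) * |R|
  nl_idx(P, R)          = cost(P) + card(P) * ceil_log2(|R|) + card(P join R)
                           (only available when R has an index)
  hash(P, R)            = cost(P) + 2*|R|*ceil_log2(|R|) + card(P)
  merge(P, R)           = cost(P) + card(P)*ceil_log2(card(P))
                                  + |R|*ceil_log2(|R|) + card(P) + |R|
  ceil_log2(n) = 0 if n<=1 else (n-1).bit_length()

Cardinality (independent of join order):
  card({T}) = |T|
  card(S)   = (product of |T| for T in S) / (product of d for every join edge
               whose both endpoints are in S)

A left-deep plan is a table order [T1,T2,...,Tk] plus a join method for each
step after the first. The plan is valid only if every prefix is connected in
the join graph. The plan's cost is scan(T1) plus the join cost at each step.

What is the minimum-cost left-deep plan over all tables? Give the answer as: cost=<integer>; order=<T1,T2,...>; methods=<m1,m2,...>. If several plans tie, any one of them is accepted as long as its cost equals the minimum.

Selinger DP (subsets sized 1..n):
  {A}: scan cost=150, card=150
  {C}: scan cost=120, card=120
  {B}: scan cost=80, card=80
  {AC}: card=450; try (A,nl_idx)→1530, (C,hash)→1980, (A,merge)→2430, (C,merge)→2460, (A,hash)→2640, (A,nl)→18120 …(+1); best=1530 via (A,nl_idx)
  {AB}: card=1200; try (B,hash)→1420, (A,nl_idx)→1920, (A,merge)→2070, (B,merge)→2140, (B,nl_idx)→2400, (A,hash)→2560 …(+2); best=1420 via (B,hash)
  {BC}: card=2400; try (B,hash)→1360, (C,merge)→1680, (B,merge)→1720, (C,hash)→1840, (B,nl_idx)→3360, (C,nl)→9680 …(+1); best=1360 via (B,hash)
  {ABC}: card=900; try (B,hash)→3100, (C,hash)→4300, (B,nl_idx)→5580, (A,hash)→6160, (B,merge)→6670, (C,merge)→16780 …(+5); best=3100 via (B,hash)

cost=3100; order=C,A,B; methods=nl_idx,hash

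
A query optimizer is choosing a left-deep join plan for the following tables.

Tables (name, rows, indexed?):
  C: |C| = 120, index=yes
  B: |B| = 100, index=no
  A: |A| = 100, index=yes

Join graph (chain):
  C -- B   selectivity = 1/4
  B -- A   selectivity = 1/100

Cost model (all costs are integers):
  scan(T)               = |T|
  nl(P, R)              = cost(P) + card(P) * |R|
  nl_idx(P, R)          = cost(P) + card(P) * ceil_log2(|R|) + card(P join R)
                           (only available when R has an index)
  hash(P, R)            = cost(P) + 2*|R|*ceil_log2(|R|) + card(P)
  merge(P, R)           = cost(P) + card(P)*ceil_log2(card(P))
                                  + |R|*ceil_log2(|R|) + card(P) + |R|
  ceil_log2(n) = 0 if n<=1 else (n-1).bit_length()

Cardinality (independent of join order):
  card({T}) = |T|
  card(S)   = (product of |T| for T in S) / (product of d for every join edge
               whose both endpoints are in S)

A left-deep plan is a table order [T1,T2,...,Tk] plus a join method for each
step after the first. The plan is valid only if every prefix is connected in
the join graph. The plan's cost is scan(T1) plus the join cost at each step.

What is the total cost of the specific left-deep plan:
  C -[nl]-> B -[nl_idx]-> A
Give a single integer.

step 1: scan C: cost=120, card=120
step 2: join B via nl
    card(P join B) = 120*100/(4) = 3000
    cost = 120 + 120*100 = 12120
step 3: join A via nl_idx
    card(P join A) = 3000*100/(100) = 3000
    cost = 12120 + 3000*7 + 3000 = 36120

36120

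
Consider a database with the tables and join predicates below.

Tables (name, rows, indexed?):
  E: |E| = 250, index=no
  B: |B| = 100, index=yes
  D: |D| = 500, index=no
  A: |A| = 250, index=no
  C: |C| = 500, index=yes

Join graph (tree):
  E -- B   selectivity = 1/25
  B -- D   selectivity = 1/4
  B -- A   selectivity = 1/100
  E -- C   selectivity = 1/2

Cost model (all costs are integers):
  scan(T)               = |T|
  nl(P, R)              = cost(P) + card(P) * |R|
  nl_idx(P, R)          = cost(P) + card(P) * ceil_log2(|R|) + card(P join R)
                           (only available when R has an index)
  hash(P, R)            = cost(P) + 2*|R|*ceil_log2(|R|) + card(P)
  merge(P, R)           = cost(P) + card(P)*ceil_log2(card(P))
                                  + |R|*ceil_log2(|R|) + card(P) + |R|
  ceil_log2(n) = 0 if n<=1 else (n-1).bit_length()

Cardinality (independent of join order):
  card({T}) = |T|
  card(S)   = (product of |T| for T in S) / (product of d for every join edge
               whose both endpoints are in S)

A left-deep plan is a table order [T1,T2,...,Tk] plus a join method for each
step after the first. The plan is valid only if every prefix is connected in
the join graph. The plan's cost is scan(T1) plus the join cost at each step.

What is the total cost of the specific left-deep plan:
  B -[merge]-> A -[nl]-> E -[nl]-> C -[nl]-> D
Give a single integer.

313815650

step 1: scan B: cost=100, card=100
step 2: join A via merge
    card(P join A) = 100*250/(100) = 250
    cost = 100 + 100*7 + 250*8 + 100 + 250 = 3150
step 3: join E via nl
    card(P join E) = 250*250/(25) = 2500
    cost = 3150 + 250*250 = 65650
step 4: join C via nl
    card(P join C) = 2500*500/(2) = 625000
    cost = 65650 + 2500*500 = 1315650
step 5: join D via nl
    card(P join D) = 625000*500/(4) = 78125000
    cost = 1315650 + 625000*500 = 313815650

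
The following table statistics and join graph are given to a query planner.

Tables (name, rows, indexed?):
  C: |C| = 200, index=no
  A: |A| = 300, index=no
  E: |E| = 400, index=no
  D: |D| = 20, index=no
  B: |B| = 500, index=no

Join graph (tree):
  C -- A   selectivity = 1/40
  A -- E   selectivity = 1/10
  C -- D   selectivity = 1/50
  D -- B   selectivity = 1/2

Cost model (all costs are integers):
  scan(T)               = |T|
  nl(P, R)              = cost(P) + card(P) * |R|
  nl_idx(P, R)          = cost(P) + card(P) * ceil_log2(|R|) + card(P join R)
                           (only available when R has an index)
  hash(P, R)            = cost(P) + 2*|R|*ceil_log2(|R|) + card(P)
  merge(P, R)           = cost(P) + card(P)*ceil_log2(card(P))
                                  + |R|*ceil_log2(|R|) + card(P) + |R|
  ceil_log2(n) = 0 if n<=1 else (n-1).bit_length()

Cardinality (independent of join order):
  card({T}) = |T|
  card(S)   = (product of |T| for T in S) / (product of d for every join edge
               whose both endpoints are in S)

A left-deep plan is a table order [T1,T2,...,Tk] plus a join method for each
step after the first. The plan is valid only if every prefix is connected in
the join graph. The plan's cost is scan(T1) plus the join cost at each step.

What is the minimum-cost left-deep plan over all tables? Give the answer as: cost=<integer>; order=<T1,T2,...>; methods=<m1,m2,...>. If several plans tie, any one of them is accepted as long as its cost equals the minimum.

Selinger DP (subsets sized 1..n):
  {C}: scan cost=200, card=200
  {A}: scan cost=300, card=300
  {E}: scan cost=400, card=400
  {D}: scan cost=20, card=20
  {B}: scan cost=500, card=500
  {AC}: card=1500; try (C,hash)→3800, (A,merge)→5000, (C,merge)→5100, (A,hash)→5800, (A,nl)→60200, (C,nl)→60300; best=3800 via (C,hash)
  {CD}: card=80; try (D,hash)→600, (C,merge)→1940, (D,merge)→2120, (C,hash)→3240, (C,nl)→4020, (D,nl)→4200; best=600 via (D,hash)
  {AE}: card=12000; try (A,hash)→6200, (E,merge)→7300, (A,merge)→7400, (E,hash)→7800, (E,nl)→120300, (A,nl)→120400; best=6200 via (A,hash)
  {BD}: card=5000; try (D,hash)→1200, (B,merge)→5140, (D,merge)→5620, (B,hash)→9040, (B,nl)→10020, (D,nl)→10500; best=1200 via (D,hash)
  {ACE}: card=60000; try (E,hash)→12500, (C,hash)→21400, (E,merge)→25800, (C,merge)→188000, (E,nl)→603800, (C,nl)→2406200; best=12500 via (E,hash)
  {ACD}: card=600; try (A,merge)→4240, (D,hash)→5500, (A,hash)→6080, (D,merge)→21920, (A,nl)→24600, (D,nl)→33800; best=4240 via (A,merge)
  {BCD}: card=20000; try (B,merge)→6240, (C,hash)→9400, (B,hash)→9680, (B,nl)→40600, (C,merge)→73000, (C,nl)→1001200; best=6240 via (B,merge)
  {ACDE}: card=24000; try (E,hash)→12040, (E,merge)→14840, (D,hash)→72700, (E,nl)→244240, (D,merge)→1032620, (D,nl)→1212500; best=12040 via (E,hash)
  {ABCD}: card=150000; try (B,hash)→13840, (B,merge)→15840, (A,hash)→31640, (B,nl)→304240, (A,merge)→329240, (A,nl)→6006240; best=13840 via (B,hash)
  {ABCDE}: card=6000000; try (B,hash)→45040, (E,hash)→171040, (B,merge)→401040, (E,merge)→2867840, (B,nl)→12012040, (E,nl)→60013840; best=45040 via (B,hash)

cost=45040; order=C,D,A,E,B; methods=hash,merge,hash,hash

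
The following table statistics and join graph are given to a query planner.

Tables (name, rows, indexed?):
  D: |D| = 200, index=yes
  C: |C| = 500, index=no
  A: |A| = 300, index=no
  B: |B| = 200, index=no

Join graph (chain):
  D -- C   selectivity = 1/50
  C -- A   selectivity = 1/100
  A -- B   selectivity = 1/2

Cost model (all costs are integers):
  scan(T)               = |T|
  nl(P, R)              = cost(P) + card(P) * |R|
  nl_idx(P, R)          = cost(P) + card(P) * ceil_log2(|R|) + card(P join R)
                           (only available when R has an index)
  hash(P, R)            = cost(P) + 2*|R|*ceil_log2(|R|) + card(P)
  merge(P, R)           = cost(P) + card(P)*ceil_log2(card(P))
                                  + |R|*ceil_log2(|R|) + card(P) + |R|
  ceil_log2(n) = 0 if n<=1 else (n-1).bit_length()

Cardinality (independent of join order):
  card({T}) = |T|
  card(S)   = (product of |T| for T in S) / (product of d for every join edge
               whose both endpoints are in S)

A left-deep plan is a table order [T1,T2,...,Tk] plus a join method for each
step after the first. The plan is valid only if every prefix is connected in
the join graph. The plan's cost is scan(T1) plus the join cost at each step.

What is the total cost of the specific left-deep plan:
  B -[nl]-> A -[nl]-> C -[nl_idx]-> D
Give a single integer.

step 1: scan B: cost=200, card=200
step 2: join A via nl
    card(P join A) = 200*300/(2) = 30000
    cost = 200 + 200*300 = 60200
step 3: join C via nl
    card(P join C) = 30000*500/(100) = 150000
    cost = 60200 + 30000*500 = 15060200
step 4: join D via nl_idx
    card(P join D) = 150000*200/(50) = 600000
    cost = 15060200 + 150000*8 + 600000 = 16860200

16860200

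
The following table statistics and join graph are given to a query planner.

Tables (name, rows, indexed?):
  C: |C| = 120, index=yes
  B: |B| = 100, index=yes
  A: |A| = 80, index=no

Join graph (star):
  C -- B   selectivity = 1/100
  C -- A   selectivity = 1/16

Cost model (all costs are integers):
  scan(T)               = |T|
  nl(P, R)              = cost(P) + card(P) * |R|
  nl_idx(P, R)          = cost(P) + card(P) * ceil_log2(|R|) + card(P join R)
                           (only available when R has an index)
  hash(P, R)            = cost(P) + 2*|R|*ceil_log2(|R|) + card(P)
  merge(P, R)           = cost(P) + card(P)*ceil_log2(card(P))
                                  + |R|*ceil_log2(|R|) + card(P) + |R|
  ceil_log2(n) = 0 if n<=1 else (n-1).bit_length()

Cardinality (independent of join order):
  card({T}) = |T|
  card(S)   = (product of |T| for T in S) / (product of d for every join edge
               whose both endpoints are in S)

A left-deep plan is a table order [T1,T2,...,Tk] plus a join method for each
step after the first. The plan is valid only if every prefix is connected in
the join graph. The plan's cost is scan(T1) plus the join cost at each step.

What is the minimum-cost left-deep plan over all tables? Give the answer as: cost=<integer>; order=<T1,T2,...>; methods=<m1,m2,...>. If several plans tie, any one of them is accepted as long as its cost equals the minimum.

Selinger DP (subsets sized 1..n):
  {C}: scan cost=120, card=120
  {B}: scan cost=100, card=100
  {A}: scan cost=80, card=80
  {BC}: card=120; try (C,nl_idx)→920, (B,nl_idx)→1080, (B,hash)→1640, (C,merge)→1860, (C,hash)→1880, (B,merge)→1880 …(+2); best=920 via (C,nl_idx)
  {AC}: card=600; try (C,nl_idx)→1240, (A,hash)→1360, (C,merge)→1680, (A,merge)→1720, (C,hash)→1840, (C,nl)→9680 …(+1); best=1240 via (C,nl_idx)
  {ABC}: card=600; try (A,hash)→2160, (A,merge)→2520, (B,hash)→3240, (B,nl_idx)→6040, (B,merge)→8640, (A,nl)→10520 …(+1); best=2160 via (A,hash)

cost=2160; order=B,C,A; methods=nl_idx,hash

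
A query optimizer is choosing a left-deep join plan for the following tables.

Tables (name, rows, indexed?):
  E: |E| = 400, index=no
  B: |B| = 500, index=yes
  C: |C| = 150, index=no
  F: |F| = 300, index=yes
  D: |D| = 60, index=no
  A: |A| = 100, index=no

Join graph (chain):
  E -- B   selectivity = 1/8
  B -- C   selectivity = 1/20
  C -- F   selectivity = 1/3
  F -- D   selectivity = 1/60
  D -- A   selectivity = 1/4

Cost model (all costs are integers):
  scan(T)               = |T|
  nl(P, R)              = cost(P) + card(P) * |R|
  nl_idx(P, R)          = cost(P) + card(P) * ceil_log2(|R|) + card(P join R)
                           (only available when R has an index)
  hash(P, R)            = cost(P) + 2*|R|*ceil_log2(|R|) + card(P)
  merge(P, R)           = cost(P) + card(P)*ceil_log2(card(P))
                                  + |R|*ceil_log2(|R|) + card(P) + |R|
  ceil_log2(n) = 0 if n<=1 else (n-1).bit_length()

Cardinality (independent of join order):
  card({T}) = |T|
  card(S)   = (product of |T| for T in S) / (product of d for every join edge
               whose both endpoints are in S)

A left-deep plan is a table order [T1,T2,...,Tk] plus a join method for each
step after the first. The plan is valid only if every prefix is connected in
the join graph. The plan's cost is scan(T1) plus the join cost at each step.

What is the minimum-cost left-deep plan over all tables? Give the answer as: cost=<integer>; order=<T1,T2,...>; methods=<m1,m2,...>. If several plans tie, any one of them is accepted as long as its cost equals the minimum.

cost=9778700; order=D,F,A,C,B,E; methods=nl_idx,hash,hash,hash,hash

Selinger DP (subsets sized 1..n):
  {E}: scan cost=400, card=400
  {B}: scan cost=500, card=500
  {C}: scan cost=150, card=150
  {F}: scan cost=300, card=300
  {D}: scan cost=60, card=60
  {A}: scan cost=100, card=100
  {BE}: card=25000; try (E,hash)→8200, (B,merge)→9400, (E,merge)→9500, (B,hash)→9800, (B,nl_idx)→29000, (B,nl)→200400 …(+1); best=8200 via (E,hash)
  {BC}: card=3750; try (C,hash)→3400, (B,nl_idx)→5250, (B,merge)→6500, (C,merge)→6850, (B,hash)→9300, (B,nl)→75150 …(+1); best=3400 via (C,hash)
  {CF}: card=15000; try (C,hash)→3000, (F,merge)→4500, (C,merge)→4650, (F,hash)→5700, (F,nl_idx)→16500, (F,nl)→45150 …(+1); best=3000 via (C,hash)
  {DF}: card=300; try (F,nl_idx)→900, (D,hash)→1320, (F,merge)→3480, (D,merge)→3720, (F,hash)→5520, (F,nl)→18060 …(+1); best=900 via (F,nl_idx)
  {AD}: card=1500; try (D,hash)→920, (A,merge)→1280, (D,merge)→1320, (A,hash)→1520, (A,nl)→6060, (D,nl)→6100; best=920 via (D,hash)
  {BCE}: card=187500; try (E,hash)→14350, (C,hash)→35600, (E,merge)→56150, (C,merge)→409550, (E,nl)→1503400, (C,nl)→3758200; best=14350 via (E,hash)
  {BCF}: card=375000; try (F,hash)→12550, (B,hash)→27000, (F,merge)→55150, (B,merge)→233000, (F,nl_idx)→412150, (B,nl_idx)→513000 …(+2); best=12550 via (F,hash)
  {CDF}: card=15000; try (C,hash)→3600, (C,merge)→5250, (D,hash)→18720, (C,nl)→45900, (D,merge)→228420, (D,nl)→903000; best=3600 via (C,hash)
  {ADF}: card=7500; try (A,hash)→2600, (A,merge)→4700, (F,hash)→7820, (F,merge)→21920, (F,nl_idx)→21920, (A,nl)→30900 …(+1); best=2600 via (A,hash)
  {BCEF}: card=18750000; try (F,hash)→207250, (E,hash)→394750, (F,merge)→3579850, (E,merge)→7516550, (F,nl_idx)→20451850, (F,nl)→56264350 …(+1); best=207250 via (F,hash)
  {BCDF}: card=375000; try (B,hash)→27600, (B,merge)→233600, (D,hash)→388270, (B,nl_idx)→513600, (B,nl)→7503600, (D,merge)→7512970 …(+1); best=27600 via (B,hash)
  {ACDF}: card=375000; try (C,hash)→12500, (A,hash)→20000, (C,merge)→108950, (A,merge)→229400, (C,nl)→1127600, (A,nl)→1503600; best=12500 via (C,hash)
  {BCDEF}: card=18750000; try (E,hash)→409800, (E,merge)→7531600, (D,hash)→18957970, (E,nl)→150027600, (D,merge)→487707670, (D,nl)→1125207250; best=409800 via (E,hash)
  {ABCDF}: card=9375000; try (B,hash)→396500, (A,hash)→404000, (B,merge)→7517500, (A,merge)→7528400, (B,nl_idx)→12762500, (A,nl)→37527600 …(+1); best=396500 via (B,hash)
  {ABCDEF}: card=468750000; try (E,hash)→9778700, (A,hash)→19161200, (E,merge)→234775500, (A,merge)→487910600, (A,nl)→1875409800, (E,nl)→3750396500; best=9778700 via (E,hash)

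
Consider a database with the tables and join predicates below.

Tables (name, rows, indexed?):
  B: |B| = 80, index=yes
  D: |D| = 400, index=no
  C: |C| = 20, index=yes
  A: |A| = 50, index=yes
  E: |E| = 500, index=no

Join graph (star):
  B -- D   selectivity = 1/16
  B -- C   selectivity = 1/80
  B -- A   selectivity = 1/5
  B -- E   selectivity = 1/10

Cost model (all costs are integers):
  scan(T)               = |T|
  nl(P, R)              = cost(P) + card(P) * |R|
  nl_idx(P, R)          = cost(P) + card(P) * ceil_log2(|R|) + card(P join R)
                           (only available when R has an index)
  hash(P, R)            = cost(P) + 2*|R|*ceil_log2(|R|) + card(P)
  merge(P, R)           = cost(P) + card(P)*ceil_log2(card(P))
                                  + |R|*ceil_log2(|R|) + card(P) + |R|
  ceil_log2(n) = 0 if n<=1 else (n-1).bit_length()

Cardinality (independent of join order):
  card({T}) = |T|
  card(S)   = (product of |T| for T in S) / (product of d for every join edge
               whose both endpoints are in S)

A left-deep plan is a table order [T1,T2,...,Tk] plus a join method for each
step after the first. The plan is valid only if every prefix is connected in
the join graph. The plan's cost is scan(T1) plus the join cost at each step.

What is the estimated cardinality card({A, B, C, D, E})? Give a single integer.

250000

Tables in S: A(50), B(80), C(20), D(400), E(500)
Edges inside S: B-D(d=16), B-C(d=80), B-A(d=5), B-E(d=10)
numerator = 50 * 80 * 20 * 400 * 500 = 16000000000
denominator = 16 * 80 * 5 * 10 = 64000
card(S) = 16000000000 / 64000 = 250000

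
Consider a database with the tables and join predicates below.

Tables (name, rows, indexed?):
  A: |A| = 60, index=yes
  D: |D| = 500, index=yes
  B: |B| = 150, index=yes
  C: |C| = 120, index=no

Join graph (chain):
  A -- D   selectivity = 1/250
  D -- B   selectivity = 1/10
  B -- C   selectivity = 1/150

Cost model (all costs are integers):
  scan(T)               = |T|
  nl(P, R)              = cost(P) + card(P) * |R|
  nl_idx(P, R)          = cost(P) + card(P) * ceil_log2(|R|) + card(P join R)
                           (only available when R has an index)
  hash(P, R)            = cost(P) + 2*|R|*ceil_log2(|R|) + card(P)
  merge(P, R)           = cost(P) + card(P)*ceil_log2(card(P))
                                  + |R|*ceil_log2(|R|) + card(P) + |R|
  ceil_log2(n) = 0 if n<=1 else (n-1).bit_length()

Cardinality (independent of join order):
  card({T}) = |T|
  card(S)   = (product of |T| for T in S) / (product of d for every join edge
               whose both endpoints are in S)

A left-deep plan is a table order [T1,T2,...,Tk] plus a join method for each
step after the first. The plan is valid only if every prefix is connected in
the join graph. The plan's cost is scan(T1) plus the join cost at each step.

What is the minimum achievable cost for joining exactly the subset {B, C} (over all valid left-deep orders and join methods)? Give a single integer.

1200

Selinger DP over subsets of {B,C}:
  {B}: scan cost=150, card=150
  {C}: scan cost=120, card=120
  {BC}: card=120; try (B,nl_idx)→1200, (C,hash)→1980, (B,merge)→2430, (C,merge)→2460, (B,hash)→2640, (B,nl)→18120 …(+1); best=1200 via (B,nl_idx)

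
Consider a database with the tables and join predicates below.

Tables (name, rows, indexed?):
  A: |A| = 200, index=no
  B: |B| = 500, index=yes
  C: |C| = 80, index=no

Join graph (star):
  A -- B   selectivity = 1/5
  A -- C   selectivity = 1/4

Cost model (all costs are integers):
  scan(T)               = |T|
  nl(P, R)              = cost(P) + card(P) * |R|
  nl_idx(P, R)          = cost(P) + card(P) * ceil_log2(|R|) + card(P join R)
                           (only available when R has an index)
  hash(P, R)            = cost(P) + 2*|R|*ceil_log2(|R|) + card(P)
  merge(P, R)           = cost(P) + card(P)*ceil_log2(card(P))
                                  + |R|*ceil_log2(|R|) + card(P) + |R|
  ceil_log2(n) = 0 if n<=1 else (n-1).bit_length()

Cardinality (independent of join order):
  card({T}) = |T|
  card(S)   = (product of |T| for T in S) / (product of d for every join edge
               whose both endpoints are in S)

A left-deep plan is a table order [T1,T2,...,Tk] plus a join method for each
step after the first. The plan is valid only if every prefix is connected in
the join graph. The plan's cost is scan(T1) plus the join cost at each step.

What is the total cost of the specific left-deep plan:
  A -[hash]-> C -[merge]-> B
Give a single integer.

58520

step 1: scan A: cost=200, card=200
step 2: join C via hash
    card(P join C) = 200*80/(4) = 4000
    cost = 200 + 2*80*7 + 200 = 1520
step 3: join B via merge
    card(P join B) = 4000*500/(5) = 400000
    cost = 1520 + 4000*12 + 500*9 + 4000 + 500 = 58520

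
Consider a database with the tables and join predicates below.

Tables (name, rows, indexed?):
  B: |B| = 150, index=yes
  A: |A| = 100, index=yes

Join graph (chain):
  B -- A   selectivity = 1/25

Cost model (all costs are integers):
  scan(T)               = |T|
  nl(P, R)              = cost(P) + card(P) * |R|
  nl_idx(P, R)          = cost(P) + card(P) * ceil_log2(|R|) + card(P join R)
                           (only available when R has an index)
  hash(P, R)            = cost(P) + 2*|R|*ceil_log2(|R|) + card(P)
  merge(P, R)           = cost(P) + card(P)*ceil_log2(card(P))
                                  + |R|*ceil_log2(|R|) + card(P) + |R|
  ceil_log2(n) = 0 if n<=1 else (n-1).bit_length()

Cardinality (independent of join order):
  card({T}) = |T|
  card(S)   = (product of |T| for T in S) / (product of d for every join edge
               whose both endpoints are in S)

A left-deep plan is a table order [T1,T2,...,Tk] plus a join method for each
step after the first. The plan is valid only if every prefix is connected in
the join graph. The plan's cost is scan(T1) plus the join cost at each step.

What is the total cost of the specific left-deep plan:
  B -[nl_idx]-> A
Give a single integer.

step 1: scan B: cost=150, card=150
step 2: join A via nl_idx
    card(P join A) = 150*100/(25) = 600
    cost = 150 + 150*7 + 600 = 1800

1800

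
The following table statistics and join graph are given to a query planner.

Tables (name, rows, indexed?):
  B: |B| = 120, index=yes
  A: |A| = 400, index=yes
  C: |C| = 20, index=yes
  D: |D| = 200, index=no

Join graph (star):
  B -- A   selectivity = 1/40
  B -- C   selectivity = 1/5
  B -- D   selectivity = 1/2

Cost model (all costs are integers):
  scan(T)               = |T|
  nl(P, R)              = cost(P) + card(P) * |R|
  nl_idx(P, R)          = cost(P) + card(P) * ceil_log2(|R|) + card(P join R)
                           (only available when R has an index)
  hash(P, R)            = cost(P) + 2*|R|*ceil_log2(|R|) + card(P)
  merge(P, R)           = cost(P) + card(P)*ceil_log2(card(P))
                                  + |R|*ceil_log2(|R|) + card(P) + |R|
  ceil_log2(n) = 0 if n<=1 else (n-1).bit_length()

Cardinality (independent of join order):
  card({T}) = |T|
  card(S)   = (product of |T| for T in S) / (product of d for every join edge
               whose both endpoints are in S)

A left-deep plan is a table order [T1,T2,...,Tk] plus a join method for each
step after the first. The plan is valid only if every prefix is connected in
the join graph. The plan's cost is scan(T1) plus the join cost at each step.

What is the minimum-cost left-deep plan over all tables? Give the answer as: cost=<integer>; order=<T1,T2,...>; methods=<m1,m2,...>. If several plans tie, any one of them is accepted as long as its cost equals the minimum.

Selinger DP (subsets sized 1..n):
  {B}: scan cost=120, card=120
  {A}: scan cost=400, card=400
  {C}: scan cost=20, card=20
  {D}: scan cost=200, card=200
  {AB}: card=1200; try (A,nl_idx)→2400, (B,hash)→2480, (B,nl_idx)→4400, (A,merge)→5080, (B,merge)→5360, (A,hash)→7440 …(+2); best=2400 via (A,nl_idx)
  {BC}: card=480; try (C,hash)→440, (B,nl_idx)→640, (B,merge)→1100, (C,merge)→1200, (C,nl_idx)→1200, (B,hash)→1720 …(+2); best=440 via (C,hash)
  {BD}: card=12000; try (B,hash)→2080, (D,merge)→2880, (B,merge)→2960, (D,hash)→3440, (B,nl_idx)→13600, (D,nl)→24120 …(+1); best=2080 via (B,hash)
  {ABC}: card=4800; try (C,hash)→3800, (A,hash)→8120, (A,merge)→9240, (A,nl_idx)→9560, (C,nl_idx)→13200, (C,merge)→16920 …(+2); best=3800 via (C,hash)
  {ABD}: card=120000; try (D,hash)→6800, (D,merge)→18600, (A,hash)→21280, (A,merge)→186080, (A,nl_idx)→230080, (D,nl)→242400 …(+1); best=6800 via (D,hash)
  {BCD}: card=48000; try (D,hash)→4120, (D,merge)→7040, (C,hash)→14280, (D,nl)→96440, (C,nl_idx)→110080, (C,merge)→182200 …(+1); best=4120 via (D,hash)
  {ABCD}: card=480000; try (D,hash)→11800, (A,hash)→59320, (D,merge)→72800, (C,hash)→127000, (A,merge)→824120, (A,nl_idx)→916120 …(+5); best=11800 via (D,hash)

cost=11800; order=B,A,C,D; methods=nl_idx,hash,hash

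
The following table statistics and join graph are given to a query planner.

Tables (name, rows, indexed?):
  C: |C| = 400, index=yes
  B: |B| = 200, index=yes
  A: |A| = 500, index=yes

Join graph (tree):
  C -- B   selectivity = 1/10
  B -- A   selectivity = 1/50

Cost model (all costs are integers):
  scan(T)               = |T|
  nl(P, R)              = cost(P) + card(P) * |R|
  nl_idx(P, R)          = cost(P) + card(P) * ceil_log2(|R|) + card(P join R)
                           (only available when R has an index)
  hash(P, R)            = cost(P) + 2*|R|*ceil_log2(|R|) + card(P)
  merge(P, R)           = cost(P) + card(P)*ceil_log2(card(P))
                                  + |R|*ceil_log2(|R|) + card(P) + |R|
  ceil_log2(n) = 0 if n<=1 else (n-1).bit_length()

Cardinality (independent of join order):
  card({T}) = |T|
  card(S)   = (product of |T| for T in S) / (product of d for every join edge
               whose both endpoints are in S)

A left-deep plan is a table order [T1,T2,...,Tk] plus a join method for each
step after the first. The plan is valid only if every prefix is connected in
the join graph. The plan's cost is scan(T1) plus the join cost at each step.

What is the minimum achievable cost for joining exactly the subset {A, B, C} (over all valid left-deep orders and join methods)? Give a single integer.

Selinger DP over subsets of {A,B,C}:
  {C}: scan cost=400, card=400
  {B}: scan cost=200, card=200
  {A}: scan cost=500, card=500
  {BC}: card=8000; try (B,hash)→4000, (C,merge)→6000, (B,merge)→6200, (C,hash)→7600, (C,nl_idx)→10000, (B,nl_idx)→11600 …(+2); best=4000 via (B,hash)
  {AB}: card=2000; try (A,nl_idx)→4000, (B,hash)→4200, (B,nl_idx)→6500, (A,merge)→7000, (B,merge)→7300, (A,hash)→9400 …(+2); best=4000 via (A,nl_idx)
  {ABC}: card=80000; try (C,hash)→13200, (A,hash)→21000, (C,merge)→32000, (C,nl_idx)→102000, (A,merge)→121000, (A,nl_idx)→156000 …(+2); best=13200 via (C,hash)

13200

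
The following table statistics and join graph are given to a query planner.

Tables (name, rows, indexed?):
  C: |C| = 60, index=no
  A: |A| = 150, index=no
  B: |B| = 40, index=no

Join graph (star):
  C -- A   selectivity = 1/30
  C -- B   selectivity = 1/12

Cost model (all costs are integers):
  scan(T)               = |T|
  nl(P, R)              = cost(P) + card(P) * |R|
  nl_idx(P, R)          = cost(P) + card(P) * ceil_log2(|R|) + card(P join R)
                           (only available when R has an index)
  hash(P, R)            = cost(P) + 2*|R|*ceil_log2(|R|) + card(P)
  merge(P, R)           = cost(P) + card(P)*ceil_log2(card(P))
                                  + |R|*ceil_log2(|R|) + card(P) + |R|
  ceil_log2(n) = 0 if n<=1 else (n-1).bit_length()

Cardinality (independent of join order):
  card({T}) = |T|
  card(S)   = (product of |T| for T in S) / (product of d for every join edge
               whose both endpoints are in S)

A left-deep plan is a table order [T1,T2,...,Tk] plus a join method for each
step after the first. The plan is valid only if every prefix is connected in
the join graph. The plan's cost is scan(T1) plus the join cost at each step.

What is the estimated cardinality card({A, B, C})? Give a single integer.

Tables in S: A(150), B(40), C(60)
Edges inside S: C-A(d=30), C-B(d=12)
numerator = 150 * 40 * 60 = 360000
denominator = 30 * 12 = 360
card(S) = 360000 / 360 = 1000

1000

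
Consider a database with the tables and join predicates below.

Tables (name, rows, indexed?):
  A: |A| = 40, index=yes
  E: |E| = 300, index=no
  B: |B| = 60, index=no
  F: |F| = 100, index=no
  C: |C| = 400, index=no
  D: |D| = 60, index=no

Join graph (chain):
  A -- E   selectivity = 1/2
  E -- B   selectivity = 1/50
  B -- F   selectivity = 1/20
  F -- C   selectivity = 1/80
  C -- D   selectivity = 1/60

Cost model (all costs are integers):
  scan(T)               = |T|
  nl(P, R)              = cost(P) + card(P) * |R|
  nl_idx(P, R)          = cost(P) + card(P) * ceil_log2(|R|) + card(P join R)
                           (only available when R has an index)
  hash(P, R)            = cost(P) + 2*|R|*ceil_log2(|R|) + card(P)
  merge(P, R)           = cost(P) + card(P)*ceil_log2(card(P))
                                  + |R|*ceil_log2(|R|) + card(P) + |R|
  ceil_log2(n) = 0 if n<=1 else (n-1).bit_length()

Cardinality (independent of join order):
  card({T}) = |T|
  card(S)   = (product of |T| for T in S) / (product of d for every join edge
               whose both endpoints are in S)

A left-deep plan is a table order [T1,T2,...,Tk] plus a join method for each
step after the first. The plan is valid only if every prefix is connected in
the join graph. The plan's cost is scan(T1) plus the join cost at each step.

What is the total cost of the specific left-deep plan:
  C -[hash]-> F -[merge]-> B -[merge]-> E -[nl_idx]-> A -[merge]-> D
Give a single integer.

3683040

step 1: scan C: cost=400, card=400
step 2: join F via hash
    card(P join F) = 400*100/(80) = 500
    cost = 400 + 2*100*7 + 400 = 2200
step 3: join B via merge
    card(P join B) = 500*60/(20) = 1500
    cost = 2200 + 500*9 + 60*6 + 500 + 60 = 7620
step 4: join E via merge
    card(P join E) = 1500*300/(50) = 9000
    cost = 7620 + 1500*11 + 300*9 + 1500 + 300 = 28620
step 5: join A via nl_idx
    card(P join A) = 9000*40/(2) = 180000
    cost = 28620 + 9000*6 + 180000 = 262620
step 6: join D via merge
    card(P join D) = 180000*60/(60) = 180000
    cost = 262620 + 180000*18 + 60*6 + 180000 + 60 = 3683040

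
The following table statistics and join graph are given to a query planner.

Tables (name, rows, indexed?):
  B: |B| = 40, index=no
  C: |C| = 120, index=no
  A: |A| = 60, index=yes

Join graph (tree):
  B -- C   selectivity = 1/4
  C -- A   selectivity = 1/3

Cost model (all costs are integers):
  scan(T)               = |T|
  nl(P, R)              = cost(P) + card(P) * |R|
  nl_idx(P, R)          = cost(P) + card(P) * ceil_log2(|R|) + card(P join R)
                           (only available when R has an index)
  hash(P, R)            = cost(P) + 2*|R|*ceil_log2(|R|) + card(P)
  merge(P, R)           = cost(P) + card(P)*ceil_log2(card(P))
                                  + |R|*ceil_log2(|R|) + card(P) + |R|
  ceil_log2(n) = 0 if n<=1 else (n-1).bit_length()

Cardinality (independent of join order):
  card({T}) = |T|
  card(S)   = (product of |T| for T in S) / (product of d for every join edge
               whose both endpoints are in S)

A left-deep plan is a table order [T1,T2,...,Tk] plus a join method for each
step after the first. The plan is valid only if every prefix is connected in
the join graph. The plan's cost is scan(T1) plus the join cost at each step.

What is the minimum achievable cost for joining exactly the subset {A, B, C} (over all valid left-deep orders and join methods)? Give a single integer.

2640

Selinger DP over subsets of {A,B,C}:
  {B}: scan cost=40, card=40
  {C}: scan cost=120, card=120
  {A}: scan cost=60, card=60
  {BC}: card=1200; try (B,hash)→720, (C,merge)→1280, (B,merge)→1360, (C,hash)→1760, (C,nl)→4840, (B,nl)→4920; best=720 via (B,hash)
  {AC}: card=2400; try (A,hash)→960, (C,merge)→1440, (A,merge)→1500, (C,hash)→1800, (A,nl_idx)→3240, (C,nl)→7260 …(+1); best=960 via (A,hash)
  {ABC}: card=24000; try (A,hash)→2640, (B,hash)→3840, (A,merge)→15540, (A,nl_idx)→31920, (B,merge)→32440, (A,nl)→72720 …(+1); best=2640 via (A,hash)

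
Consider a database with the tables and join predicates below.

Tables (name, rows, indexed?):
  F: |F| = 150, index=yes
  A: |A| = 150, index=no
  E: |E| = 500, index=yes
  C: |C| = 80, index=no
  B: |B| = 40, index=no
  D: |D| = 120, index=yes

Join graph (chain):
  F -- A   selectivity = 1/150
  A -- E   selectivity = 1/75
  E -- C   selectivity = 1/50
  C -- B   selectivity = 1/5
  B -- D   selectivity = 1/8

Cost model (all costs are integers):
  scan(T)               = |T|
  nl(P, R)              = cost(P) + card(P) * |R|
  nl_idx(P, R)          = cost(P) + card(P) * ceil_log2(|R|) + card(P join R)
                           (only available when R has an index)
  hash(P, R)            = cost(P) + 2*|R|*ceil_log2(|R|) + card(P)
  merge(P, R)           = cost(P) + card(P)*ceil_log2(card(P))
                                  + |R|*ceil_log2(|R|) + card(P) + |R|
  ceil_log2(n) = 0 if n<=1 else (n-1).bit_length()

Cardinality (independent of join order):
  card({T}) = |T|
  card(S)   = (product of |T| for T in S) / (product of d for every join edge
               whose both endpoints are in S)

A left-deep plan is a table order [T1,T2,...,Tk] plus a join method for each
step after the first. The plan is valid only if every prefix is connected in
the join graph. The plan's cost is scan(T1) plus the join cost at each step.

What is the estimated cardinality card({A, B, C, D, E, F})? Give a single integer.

Tables in S: A(150), B(40), C(80), D(120), E(500), F(150)
Edges inside S: F-A(d=150), A-E(d=75), E-C(d=50), C-B(d=5), B-D(d=8)
numerator = 150 * 40 * 80 * 120 * 500 * 150 = 4320000000000
denominator = 150 * 75 * 50 * 5 * 8 = 22500000
card(S) = 4320000000000 / 22500000 = 192000

192000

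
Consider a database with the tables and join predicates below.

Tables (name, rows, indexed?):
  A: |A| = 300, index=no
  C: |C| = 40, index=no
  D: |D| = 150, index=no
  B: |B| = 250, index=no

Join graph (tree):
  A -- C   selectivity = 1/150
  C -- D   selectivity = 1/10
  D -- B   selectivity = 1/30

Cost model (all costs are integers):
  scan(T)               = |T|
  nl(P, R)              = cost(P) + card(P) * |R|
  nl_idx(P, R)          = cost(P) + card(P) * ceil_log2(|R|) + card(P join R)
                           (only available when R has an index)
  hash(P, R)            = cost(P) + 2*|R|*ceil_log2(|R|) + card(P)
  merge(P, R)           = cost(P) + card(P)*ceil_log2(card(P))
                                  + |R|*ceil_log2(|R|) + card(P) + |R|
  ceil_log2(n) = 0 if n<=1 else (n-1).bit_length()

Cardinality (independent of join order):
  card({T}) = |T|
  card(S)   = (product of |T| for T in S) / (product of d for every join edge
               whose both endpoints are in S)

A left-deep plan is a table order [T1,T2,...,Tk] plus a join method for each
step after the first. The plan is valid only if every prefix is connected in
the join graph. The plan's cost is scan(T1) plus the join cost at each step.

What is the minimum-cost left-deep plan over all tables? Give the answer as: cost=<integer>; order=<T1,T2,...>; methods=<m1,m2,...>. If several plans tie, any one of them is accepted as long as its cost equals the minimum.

Selinger DP (subsets sized 1..n):
  {A}: scan cost=300, card=300
  {C}: scan cost=40, card=40
  {D}: scan cost=150, card=150
  {B}: scan cost=250, card=250
  {AC}: card=80; try (C,hash)→1080, (A,merge)→3320, (C,merge)→3580, (A,hash)→5480, (A,nl)→12040, (C,nl)→12300; best=1080 via (C,hash)
  {CD}: card=600; try (C,hash)→780, (D,merge)→1670, (C,merge)→1780, (D,hash)→2480, (D,nl)→6040, (C,nl)→6150; best=780 via (C,hash)
  {BD}: card=1250; try (D,hash)→2900, (B,merge)→3750, (D,merge)→3850, (B,hash)→4300, (B,nl)→37650, (D,nl)→37750; best=2900 via (D,hash)
  {ACD}: card=1200; try (D,merge)→3070, (D,hash)→3560, (A,hash)→6780, (A,merge)→10380, (D,nl)→13080, (A,nl)→180780; best=3070 via (D,merge)
  {BCD}: card=5000; try (C,hash)→4630, (B,hash)→5380, (B,merge)→9630, (C,merge)→18180, (C,nl)→52900, (B,nl)→150780; best=4630 via (C,hash)
  {ABCD}: card=10000; try (B,hash)→8270, (A,hash)→15030, (B,merge)→19720, (A,merge)→77630, (B,nl)→303070, (A,nl)→1504630; best=8270 via (B,hash)

cost=8270; order=A,C,D,B; methods=hash,merge,hash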